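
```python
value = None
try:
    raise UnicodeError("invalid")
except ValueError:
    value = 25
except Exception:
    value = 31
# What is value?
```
25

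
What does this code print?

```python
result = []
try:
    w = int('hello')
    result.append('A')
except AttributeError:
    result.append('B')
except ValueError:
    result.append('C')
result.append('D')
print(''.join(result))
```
CD

ValueError is caught by its specific handler, not AttributeError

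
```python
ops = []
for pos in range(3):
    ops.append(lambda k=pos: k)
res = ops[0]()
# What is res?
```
0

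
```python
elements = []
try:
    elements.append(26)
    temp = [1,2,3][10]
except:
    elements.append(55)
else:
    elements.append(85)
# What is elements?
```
[26, 55]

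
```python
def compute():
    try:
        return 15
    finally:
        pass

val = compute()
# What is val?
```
15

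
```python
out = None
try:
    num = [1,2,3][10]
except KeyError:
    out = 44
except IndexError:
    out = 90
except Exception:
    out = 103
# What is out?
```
90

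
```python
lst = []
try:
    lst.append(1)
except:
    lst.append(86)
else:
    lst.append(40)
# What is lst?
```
[1, 40]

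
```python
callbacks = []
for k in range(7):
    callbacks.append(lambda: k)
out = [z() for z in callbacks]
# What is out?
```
[6, 6, 6, 6, 6, 6, 6]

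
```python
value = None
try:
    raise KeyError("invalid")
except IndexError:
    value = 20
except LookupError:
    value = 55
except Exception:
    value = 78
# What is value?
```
55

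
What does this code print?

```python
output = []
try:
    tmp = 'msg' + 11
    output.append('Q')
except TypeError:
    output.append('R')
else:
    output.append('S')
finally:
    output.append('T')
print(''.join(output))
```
RT

Exception: except runs, else skipped, finally runs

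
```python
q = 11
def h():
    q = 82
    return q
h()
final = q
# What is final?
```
11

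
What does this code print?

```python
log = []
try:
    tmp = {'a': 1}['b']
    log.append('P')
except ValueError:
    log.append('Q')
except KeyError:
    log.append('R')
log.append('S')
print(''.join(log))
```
RS

KeyError is caught by its specific handler, not ValueError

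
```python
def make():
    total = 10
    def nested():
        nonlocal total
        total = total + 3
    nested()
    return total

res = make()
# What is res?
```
13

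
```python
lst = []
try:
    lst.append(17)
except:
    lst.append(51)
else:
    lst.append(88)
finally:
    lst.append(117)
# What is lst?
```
[17, 88, 117]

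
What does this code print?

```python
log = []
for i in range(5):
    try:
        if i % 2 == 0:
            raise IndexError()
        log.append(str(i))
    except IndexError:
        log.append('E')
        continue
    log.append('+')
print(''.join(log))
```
E1+E3+E

continue in except skips rest of loop body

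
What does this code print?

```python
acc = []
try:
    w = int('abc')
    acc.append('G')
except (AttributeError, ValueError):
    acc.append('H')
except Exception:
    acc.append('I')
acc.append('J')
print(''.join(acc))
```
HJ

ValueError matches tuple containing it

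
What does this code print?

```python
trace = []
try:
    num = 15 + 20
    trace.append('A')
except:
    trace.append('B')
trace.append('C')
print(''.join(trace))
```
AC

No exception, try block completes normally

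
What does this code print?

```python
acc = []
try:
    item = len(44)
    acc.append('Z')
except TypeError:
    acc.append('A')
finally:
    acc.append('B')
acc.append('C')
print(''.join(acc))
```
ABC

finally always runs, even after exception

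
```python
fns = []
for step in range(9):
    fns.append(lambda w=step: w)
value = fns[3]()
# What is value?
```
3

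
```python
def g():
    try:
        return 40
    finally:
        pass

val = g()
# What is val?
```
40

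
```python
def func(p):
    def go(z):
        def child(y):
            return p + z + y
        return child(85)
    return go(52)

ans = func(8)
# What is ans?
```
145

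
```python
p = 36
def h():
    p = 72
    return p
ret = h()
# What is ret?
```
72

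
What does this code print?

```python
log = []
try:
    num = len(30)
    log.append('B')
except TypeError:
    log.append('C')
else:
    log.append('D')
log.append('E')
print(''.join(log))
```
CE

else block skipped when exception is caught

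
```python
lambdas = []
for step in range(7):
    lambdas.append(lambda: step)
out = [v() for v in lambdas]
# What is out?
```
[6, 6, 6, 6, 6, 6, 6]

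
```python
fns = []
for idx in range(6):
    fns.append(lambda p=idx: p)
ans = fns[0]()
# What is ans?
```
0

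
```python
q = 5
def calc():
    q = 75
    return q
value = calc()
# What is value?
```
75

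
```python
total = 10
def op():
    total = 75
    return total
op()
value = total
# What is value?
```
10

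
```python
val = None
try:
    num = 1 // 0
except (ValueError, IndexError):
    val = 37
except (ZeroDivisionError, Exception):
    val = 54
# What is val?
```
54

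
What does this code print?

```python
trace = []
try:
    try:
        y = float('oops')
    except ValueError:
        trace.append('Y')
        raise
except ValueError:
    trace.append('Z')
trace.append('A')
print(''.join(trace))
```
YZA

raise without argument re-raises current exception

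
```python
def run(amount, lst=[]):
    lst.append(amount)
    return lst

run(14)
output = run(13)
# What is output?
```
[14, 13]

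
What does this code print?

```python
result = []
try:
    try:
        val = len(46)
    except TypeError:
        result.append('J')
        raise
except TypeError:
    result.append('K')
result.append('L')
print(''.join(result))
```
JKL

raise without argument re-raises current exception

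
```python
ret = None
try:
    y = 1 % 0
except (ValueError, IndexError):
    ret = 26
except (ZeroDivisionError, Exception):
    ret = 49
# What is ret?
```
49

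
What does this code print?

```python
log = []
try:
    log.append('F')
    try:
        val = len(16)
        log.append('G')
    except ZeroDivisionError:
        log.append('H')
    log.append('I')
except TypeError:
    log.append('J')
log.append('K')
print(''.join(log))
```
FJK

Inner handler doesn't match, propagates to outer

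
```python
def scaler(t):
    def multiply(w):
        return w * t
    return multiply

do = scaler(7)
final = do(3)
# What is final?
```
21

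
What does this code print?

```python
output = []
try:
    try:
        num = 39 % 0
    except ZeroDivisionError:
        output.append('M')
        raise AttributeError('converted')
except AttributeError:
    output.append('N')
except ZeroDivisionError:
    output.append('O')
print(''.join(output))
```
MN

New AttributeError raised, caught by outer AttributeError handler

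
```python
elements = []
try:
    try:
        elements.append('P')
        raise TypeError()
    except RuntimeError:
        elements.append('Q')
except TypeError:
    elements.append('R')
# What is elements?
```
['P', 'R']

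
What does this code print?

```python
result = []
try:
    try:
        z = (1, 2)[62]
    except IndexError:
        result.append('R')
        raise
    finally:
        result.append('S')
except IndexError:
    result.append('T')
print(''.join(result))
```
RST

finally runs before re-raised exception propagates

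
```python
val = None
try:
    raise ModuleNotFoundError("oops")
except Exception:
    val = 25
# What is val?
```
25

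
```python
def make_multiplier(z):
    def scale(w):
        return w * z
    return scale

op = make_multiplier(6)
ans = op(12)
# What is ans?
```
72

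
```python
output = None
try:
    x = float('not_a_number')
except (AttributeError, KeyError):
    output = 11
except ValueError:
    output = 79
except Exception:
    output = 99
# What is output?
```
79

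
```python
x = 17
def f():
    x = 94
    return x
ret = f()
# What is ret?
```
94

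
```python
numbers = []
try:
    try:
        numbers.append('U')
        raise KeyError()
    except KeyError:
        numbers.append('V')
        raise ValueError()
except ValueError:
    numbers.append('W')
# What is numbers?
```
['U', 'V', 'W']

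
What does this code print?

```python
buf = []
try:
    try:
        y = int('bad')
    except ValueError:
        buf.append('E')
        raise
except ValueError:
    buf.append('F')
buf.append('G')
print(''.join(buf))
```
EFG

raise without argument re-raises current exception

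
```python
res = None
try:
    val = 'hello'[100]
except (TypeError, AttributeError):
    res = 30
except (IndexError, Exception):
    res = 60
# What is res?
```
60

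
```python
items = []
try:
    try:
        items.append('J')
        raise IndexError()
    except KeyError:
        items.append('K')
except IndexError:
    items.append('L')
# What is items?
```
['J', 'L']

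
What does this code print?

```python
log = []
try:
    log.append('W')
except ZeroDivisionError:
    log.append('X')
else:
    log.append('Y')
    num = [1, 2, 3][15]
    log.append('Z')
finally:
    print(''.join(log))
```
WY

Try succeeds, else appends 'Y', IndexError in else is uncaught, finally prints before exception propagates ('Z' never appended)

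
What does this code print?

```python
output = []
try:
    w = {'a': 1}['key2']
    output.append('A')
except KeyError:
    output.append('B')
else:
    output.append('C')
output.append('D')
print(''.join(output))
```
BD

else block skipped when exception is caught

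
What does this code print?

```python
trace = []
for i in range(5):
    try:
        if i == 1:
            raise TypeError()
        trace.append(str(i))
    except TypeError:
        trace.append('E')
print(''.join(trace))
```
0E234

Exception on i=1 caught, loop continues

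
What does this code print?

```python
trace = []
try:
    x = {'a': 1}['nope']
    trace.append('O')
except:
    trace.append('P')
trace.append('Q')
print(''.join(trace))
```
PQ

Exception raised in try, caught by bare except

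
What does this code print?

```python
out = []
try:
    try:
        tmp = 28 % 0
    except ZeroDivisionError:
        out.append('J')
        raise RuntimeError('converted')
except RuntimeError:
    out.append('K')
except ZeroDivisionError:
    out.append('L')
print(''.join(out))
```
JK

New RuntimeError raised, caught by outer RuntimeError handler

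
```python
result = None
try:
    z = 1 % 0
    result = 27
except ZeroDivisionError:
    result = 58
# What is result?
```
58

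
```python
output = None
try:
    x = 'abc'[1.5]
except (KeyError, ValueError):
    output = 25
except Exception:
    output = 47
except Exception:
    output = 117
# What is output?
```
47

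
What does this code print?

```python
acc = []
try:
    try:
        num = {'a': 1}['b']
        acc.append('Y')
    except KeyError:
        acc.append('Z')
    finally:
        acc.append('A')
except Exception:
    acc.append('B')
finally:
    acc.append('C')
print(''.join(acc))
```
ZAC

Both finally blocks run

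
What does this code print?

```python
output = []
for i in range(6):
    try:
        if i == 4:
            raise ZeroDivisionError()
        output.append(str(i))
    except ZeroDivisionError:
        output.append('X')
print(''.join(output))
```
0123X5

Exception on i=4 caught, loop continues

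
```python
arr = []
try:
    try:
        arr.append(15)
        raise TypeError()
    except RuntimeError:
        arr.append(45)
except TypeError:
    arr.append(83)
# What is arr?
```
[15, 83]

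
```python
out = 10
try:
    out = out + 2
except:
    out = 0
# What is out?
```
12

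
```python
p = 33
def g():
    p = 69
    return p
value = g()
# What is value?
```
69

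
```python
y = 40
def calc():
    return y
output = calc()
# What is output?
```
40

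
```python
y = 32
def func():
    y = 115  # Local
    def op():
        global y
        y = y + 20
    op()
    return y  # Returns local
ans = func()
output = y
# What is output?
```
52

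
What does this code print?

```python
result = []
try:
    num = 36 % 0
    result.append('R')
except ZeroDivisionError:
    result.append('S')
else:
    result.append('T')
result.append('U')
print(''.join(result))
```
SU

else block skipped when exception is caught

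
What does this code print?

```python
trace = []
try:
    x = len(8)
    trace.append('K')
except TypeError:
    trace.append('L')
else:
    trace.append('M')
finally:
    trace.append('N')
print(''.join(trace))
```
LN

Exception: except runs, else skipped, finally runs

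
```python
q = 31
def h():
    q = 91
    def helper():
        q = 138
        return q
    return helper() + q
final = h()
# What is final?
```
229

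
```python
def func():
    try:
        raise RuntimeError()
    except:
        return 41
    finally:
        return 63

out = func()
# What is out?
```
63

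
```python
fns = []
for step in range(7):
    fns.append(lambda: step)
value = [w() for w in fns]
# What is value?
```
[6, 6, 6, 6, 6, 6, 6]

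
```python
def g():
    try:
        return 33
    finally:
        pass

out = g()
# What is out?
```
33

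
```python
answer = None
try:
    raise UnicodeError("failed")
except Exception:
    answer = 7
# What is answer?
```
7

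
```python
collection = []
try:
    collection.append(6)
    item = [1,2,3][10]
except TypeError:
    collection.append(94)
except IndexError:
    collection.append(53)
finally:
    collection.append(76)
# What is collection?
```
[6, 53, 76]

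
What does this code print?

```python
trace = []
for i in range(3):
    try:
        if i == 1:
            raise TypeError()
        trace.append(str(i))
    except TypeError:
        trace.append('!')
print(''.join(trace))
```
0!2

Exception on i=1 caught, loop continues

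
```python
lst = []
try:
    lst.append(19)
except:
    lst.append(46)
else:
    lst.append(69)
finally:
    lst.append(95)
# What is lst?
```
[19, 69, 95]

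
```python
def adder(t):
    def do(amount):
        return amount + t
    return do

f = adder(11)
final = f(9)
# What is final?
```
20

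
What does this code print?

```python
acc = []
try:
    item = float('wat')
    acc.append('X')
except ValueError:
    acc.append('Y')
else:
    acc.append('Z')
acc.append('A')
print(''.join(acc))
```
YA

else block skipped when exception is caught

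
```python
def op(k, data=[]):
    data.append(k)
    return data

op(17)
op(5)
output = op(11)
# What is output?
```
[17, 5, 11]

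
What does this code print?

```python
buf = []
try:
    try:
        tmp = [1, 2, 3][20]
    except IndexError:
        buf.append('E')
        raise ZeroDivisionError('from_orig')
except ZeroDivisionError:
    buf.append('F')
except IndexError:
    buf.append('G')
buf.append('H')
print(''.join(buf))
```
EFH

ZeroDivisionError raised and caught, original IndexError not re-raised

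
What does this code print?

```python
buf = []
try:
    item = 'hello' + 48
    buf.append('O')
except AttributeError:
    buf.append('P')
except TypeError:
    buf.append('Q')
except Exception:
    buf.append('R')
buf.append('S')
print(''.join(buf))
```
QS

TypeError matches before generic Exception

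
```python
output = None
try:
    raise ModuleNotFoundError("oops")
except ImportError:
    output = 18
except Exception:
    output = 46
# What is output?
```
18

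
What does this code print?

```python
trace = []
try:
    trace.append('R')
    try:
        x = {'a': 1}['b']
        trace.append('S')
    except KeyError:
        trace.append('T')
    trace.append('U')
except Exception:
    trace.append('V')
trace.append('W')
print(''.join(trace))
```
RTUW

Inner exception caught by inner handler, outer continues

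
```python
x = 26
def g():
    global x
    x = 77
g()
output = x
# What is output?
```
77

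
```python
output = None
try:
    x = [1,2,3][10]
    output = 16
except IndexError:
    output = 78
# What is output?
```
78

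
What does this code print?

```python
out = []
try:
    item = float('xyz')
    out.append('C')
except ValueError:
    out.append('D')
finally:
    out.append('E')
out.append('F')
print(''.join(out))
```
DEF

finally always runs, even after exception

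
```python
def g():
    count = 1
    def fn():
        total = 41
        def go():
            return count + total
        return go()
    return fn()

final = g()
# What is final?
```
42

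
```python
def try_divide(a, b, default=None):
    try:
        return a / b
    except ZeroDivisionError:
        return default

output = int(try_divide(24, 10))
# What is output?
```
2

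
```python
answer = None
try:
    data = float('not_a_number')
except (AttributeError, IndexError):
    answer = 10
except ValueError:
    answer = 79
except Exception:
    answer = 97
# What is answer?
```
79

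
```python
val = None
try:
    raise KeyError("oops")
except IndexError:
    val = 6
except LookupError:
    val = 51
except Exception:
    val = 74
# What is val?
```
51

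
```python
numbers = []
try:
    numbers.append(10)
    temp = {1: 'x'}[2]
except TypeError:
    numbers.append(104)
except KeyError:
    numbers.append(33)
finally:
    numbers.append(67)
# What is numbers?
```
[10, 33, 67]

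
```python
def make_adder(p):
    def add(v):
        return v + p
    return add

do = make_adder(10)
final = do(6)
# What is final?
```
16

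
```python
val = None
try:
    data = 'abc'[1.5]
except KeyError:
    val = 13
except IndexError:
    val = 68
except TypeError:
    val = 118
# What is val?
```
118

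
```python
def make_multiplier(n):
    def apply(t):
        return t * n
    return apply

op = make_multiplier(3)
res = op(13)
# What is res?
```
39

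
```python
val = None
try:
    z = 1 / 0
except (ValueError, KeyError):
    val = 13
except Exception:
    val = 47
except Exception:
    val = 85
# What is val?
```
47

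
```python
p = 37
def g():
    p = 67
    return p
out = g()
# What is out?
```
67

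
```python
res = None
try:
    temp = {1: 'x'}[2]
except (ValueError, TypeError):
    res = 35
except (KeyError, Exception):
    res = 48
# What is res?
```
48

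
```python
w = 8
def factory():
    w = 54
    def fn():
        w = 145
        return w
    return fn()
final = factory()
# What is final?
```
145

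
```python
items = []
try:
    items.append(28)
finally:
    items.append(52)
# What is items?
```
[28, 52]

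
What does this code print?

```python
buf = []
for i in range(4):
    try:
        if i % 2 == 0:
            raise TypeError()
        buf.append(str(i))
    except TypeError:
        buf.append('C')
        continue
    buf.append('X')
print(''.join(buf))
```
C1XC3X

continue in except skips rest of loop body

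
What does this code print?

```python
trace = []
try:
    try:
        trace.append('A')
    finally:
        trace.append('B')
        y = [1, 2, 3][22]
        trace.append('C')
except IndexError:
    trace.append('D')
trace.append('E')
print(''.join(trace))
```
ABDE

Exception in inner finally caught by outer except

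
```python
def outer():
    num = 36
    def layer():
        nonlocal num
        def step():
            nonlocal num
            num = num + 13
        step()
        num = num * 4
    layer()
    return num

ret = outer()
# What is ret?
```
196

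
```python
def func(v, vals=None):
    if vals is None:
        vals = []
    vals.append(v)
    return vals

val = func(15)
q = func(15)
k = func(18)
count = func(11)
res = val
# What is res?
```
[15]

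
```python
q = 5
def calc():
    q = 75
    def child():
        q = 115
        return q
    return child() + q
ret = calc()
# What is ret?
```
190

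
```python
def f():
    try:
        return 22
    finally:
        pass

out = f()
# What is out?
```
22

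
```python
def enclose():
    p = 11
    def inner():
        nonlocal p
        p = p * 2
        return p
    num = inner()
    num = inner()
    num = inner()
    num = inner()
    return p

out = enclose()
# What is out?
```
176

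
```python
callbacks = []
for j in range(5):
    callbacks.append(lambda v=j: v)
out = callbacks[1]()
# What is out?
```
1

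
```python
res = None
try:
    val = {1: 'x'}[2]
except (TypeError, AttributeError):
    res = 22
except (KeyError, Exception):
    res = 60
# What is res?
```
60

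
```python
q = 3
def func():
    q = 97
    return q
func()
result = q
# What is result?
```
3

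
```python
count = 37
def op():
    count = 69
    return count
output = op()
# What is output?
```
69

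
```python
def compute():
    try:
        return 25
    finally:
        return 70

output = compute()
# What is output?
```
70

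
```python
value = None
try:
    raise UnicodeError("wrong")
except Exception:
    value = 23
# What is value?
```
23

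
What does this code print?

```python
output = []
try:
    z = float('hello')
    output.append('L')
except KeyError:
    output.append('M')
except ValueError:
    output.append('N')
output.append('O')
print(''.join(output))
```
NO

ValueError is caught by its specific handler, not KeyError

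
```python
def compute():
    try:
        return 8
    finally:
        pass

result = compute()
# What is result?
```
8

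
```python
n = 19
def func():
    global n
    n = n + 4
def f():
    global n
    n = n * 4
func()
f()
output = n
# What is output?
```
92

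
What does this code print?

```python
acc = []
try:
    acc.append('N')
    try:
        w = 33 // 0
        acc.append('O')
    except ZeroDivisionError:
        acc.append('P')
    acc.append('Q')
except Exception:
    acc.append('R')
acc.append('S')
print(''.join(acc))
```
NPQS

Inner exception caught by inner handler, outer continues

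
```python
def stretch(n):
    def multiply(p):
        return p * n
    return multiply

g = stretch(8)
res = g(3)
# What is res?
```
24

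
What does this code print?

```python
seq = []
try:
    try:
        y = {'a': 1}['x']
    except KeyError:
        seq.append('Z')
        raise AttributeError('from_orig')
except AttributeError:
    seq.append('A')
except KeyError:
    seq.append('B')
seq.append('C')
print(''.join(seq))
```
ZAC

AttributeError raised and caught, original KeyError not re-raised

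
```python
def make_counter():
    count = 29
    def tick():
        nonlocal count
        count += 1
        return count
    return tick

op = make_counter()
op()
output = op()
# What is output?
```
31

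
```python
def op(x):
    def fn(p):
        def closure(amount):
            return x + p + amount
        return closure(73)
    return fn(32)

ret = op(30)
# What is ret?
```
135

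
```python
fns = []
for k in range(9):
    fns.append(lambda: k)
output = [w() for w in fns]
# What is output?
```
[8, 8, 8, 8, 8, 8, 8, 8, 8]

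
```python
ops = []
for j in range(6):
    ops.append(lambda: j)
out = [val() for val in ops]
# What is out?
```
[5, 5, 5, 5, 5, 5]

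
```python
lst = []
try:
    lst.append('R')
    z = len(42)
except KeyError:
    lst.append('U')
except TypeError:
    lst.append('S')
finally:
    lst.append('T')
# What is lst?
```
['R', 'S', 'T']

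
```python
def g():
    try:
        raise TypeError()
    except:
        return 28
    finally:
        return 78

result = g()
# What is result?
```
78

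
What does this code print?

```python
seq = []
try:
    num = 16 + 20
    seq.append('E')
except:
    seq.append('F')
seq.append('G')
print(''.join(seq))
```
EG

No exception, try block completes normally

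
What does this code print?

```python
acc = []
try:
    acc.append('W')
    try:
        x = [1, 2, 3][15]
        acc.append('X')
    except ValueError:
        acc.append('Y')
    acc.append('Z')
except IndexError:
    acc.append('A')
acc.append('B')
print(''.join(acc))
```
WAB

Inner handler doesn't match, propagates to outer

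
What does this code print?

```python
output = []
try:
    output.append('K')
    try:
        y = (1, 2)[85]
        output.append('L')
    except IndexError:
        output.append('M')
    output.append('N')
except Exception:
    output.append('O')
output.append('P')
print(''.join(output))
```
KMNP

Inner exception caught by inner handler, outer continues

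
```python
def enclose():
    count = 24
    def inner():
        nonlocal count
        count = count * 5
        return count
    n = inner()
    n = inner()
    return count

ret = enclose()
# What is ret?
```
600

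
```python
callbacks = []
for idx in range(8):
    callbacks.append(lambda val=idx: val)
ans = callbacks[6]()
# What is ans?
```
6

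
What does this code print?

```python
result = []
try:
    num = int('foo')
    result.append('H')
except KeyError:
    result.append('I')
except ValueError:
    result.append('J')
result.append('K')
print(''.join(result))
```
JK

ValueError is caught by its specific handler, not KeyError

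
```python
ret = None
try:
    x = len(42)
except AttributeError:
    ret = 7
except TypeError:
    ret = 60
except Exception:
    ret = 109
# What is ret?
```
60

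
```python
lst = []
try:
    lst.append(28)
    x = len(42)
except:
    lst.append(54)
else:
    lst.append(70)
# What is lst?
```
[28, 54]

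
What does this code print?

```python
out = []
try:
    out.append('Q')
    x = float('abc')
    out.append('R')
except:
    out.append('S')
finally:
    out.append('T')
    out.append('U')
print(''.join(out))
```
QSTU

Code before exception runs, then except, then all of finally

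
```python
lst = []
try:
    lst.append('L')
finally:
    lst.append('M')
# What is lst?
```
['L', 'M']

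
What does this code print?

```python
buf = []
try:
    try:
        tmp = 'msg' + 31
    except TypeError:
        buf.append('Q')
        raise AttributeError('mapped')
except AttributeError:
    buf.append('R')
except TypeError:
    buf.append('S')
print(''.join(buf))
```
QR

New AttributeError raised, caught by outer AttributeError handler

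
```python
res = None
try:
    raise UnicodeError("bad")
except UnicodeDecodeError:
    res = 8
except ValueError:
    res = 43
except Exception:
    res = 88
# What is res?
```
43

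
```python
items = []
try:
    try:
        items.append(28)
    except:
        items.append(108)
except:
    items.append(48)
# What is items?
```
[28]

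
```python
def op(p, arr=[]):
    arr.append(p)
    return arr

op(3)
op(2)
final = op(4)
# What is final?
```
[3, 2, 4]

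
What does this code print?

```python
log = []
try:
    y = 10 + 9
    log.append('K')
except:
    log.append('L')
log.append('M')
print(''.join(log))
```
KM

No exception, try block completes normally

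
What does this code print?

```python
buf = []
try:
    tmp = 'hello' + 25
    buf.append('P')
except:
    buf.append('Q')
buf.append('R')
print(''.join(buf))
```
QR

Exception raised in try, caught by bare except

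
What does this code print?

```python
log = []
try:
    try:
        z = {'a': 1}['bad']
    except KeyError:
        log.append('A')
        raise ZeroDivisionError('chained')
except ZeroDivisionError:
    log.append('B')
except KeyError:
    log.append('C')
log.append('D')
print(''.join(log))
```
ABD

ZeroDivisionError raised and caught, original KeyError not re-raised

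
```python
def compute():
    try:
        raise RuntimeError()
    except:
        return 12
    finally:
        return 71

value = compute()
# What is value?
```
71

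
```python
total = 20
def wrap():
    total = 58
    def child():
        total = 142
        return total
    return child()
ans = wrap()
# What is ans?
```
142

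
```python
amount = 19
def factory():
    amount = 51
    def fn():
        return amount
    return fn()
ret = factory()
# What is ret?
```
51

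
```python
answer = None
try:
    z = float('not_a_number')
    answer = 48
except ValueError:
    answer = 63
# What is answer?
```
63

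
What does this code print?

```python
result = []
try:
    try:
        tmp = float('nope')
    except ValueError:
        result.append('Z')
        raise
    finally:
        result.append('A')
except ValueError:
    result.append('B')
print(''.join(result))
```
ZAB

finally runs before re-raised exception propagates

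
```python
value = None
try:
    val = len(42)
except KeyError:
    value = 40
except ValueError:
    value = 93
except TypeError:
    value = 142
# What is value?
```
142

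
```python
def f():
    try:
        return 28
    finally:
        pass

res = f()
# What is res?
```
28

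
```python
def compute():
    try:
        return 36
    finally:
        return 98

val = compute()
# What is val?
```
98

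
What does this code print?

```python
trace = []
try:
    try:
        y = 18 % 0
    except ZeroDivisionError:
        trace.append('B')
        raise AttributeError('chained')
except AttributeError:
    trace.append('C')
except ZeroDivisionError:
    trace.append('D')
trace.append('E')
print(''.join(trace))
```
BCE

AttributeError raised and caught, original ZeroDivisionError not re-raised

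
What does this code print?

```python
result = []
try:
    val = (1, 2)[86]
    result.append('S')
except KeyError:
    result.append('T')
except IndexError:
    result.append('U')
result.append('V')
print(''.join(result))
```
UV

IndexError is caught by its specific handler, not KeyError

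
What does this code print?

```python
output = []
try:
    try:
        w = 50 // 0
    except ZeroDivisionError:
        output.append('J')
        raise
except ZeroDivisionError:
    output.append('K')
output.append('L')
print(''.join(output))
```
JKL

raise without argument re-raises current exception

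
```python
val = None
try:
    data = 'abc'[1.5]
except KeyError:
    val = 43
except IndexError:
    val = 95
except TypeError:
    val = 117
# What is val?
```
117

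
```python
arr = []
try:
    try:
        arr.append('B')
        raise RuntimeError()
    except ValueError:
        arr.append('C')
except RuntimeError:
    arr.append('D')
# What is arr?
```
['B', 'D']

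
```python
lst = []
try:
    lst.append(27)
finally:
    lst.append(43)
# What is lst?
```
[27, 43]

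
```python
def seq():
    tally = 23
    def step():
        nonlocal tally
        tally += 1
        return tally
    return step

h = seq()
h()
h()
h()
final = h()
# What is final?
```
27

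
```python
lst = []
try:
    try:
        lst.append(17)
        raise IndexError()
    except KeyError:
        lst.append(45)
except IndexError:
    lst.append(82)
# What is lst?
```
[17, 82]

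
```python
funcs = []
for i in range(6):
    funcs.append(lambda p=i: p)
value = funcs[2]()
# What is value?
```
2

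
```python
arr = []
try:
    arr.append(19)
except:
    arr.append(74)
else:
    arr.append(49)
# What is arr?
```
[19, 49]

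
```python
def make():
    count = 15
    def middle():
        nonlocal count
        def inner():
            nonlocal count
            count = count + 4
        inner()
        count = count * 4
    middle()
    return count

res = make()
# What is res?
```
76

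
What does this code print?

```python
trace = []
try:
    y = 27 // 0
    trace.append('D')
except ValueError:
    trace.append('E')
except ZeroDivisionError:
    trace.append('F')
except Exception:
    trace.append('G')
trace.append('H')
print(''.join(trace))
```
FH

ZeroDivisionError matches before generic Exception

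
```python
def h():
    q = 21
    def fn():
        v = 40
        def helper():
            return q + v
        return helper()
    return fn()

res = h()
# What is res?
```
61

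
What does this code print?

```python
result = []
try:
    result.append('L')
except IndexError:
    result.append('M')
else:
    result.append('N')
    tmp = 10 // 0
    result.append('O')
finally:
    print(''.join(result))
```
LN

Try succeeds, else appends 'N', ZeroDivisionError in else is uncaught, finally prints before exception propagates ('O' never appended)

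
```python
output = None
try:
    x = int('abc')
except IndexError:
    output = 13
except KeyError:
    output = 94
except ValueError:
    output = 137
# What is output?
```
137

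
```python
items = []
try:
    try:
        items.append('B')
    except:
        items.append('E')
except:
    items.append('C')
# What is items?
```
['B']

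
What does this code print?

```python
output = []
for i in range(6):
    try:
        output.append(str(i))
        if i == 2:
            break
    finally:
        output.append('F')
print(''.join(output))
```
0F1F2F

finally runs even when breaking out of loop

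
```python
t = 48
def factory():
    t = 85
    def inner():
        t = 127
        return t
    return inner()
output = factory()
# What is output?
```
127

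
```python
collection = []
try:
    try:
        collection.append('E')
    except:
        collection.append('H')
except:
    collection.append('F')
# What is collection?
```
['E']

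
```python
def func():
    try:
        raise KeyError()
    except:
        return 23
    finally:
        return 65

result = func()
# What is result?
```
65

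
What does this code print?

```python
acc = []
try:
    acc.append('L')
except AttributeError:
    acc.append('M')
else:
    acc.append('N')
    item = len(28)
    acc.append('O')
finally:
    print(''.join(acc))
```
LN

Try succeeds, else appends 'N', TypeError in else is uncaught, finally prints before exception propagates ('O' never appended)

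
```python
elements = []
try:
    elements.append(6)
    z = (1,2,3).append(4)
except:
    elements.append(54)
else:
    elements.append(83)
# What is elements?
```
[6, 54]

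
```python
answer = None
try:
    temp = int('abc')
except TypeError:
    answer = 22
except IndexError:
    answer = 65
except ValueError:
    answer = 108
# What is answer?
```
108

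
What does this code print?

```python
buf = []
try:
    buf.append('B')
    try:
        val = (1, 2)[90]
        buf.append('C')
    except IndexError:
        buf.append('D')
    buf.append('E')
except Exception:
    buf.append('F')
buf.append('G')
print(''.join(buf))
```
BDEG

Inner exception caught by inner handler, outer continues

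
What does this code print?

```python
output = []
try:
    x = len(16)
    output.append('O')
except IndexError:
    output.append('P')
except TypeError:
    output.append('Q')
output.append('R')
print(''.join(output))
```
QR

TypeError is caught by its specific handler, not IndexError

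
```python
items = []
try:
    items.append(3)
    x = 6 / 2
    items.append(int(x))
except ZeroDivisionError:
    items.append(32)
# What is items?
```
[3, 3]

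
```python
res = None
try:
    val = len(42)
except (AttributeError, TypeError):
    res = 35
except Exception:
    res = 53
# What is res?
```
35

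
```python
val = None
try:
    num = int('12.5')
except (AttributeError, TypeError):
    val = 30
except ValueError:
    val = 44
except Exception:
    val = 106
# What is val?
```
44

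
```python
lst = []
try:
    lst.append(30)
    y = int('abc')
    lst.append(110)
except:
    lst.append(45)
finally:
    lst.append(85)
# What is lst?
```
[30, 45, 85]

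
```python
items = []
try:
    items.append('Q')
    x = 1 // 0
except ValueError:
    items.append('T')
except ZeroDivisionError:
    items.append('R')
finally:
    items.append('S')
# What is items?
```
['Q', 'R', 'S']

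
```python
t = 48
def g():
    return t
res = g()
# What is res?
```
48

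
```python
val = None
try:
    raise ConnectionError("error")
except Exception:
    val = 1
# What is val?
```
1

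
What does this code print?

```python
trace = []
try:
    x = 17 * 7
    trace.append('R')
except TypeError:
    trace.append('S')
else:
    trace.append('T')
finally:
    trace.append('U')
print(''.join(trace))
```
RTU

else runs before finally when no exception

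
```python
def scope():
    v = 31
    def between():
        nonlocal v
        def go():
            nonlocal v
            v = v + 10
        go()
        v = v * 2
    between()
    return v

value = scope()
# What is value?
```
82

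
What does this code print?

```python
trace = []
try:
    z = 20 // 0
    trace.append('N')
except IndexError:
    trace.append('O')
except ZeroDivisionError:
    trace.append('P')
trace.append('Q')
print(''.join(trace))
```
PQ

ZeroDivisionError is caught by its specific handler, not IndexError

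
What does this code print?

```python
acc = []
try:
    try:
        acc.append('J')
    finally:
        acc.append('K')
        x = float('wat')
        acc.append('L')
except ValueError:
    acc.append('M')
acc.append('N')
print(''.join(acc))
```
JKMN

Exception in inner finally caught by outer except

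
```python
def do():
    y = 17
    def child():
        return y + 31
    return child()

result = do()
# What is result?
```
48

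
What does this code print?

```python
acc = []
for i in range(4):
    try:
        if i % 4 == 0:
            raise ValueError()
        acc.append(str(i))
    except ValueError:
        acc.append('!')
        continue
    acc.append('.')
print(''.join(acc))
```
!1.2.3.

continue in except skips rest of loop body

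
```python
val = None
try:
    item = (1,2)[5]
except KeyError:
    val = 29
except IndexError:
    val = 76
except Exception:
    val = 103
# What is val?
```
76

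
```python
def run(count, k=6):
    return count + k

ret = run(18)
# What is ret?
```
24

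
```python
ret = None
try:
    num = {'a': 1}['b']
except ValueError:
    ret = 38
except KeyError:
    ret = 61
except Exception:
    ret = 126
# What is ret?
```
61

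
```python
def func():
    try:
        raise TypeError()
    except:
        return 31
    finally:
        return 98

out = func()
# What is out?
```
98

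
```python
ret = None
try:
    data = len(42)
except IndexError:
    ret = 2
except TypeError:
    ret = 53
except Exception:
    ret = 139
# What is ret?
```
53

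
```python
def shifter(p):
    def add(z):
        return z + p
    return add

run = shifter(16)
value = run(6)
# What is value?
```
22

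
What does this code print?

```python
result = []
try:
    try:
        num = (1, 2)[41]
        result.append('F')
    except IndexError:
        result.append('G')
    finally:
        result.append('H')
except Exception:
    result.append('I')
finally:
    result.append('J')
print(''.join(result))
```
GHJ

Both finally blocks run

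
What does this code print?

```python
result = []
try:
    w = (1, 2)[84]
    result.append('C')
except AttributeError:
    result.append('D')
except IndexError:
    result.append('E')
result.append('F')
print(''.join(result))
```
EF

IndexError is caught by its specific handler, not AttributeError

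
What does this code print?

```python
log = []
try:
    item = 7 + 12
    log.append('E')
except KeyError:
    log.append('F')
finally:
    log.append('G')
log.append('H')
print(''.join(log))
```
EGH

finally runs after normal execution too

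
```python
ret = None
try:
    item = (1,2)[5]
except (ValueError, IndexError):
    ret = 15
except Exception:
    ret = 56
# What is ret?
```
15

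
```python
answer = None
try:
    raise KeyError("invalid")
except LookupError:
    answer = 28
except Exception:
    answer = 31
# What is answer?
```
28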